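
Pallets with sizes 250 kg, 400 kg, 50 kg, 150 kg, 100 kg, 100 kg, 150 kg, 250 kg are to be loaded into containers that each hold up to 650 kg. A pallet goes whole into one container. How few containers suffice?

3

Total = 400 + 250 + 250 + 150 + 150 + 100 + 100 + 50 = 1450 kg.
Lower bound: ⌈1450/650⌉ = 3 containers.
A packing using 3 containers:
  container 1: 400 + 250 = 650
  container 2: 250 + 150 + 150 + 100 = 650
  container 3: 100 + 50 = 150
This matches the lower bound, so 3 is optimal.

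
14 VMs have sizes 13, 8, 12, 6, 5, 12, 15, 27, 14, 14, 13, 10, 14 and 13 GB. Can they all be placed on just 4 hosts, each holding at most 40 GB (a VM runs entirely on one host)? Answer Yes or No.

Total = 176 GB; ⌈176/40⌉ = 5.
At least 5 hosts are required, but only 4 are allowed.

No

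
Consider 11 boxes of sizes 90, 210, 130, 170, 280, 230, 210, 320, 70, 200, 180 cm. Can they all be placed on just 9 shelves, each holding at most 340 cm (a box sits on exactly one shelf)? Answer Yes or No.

A valid assignment using 8 shelves:
  shelf 1: 320 = 320
  shelf 2: 280 = 280
  shelf 3: 230 + 90 = 320
  shelf 4: 210 + 130 = 340
  shelf 5: 210 + 70 = 280
  shelf 6: 200 = 200
  shelf 7: 180 = 180
  shelf 8: 170 = 170
That uses only 8 ≤ 9, so 9 shelves are enough.

Yes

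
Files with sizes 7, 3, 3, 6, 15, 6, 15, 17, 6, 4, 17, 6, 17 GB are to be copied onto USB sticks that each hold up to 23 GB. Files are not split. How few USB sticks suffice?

Total = 17 + 17 + 17 + 15 + 15 + 7 + 6 + 6 + 6 + 6 + 4 + 3 + 3 = 122 GB.
Lower bound: ⌈122/23⌉ = 6 USB sticks.
A packing using 6 USB sticks:
  USB stick 1: 17 + 6 = 23
  USB stick 2: 17 + 6 = 23
  USB stick 3: 17 + 6 = 23
  USB stick 4: 15 + 7 = 22
  USB stick 5: 15 + 6 = 21
  USB stick 6: 4 + 3 + 3 = 10
This matches the lower bound, so 6 is optimal.

6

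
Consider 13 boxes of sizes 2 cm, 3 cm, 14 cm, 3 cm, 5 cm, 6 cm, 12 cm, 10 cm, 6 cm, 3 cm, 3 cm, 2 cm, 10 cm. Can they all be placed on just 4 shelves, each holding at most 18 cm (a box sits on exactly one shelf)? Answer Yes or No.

Total = 79 cm; ⌈79/18⌉ = 5.
At least 5 shelves are required, but only 4 are allowed.

No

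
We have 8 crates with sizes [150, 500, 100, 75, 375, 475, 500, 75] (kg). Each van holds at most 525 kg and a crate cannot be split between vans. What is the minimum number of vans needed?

5

Total = 500 + 500 + 475 + 375 + 150 + 100 + 75 + 75 = 2250 kg.
Lower bound: ⌈2250/525⌉ = 5 vans.
A packing using 5 vans:
  van 1: 500 = 500
  van 2: 500 = 500
  van 3: 475 = 475
  van 4: 375 + 150 = 525
  van 5: 100 + 75 + 75 = 250
This matches the lower bound, so 5 is optimal.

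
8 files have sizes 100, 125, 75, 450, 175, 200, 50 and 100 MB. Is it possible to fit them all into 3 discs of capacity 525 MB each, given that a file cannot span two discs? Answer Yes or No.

Yes

A valid assignment using 3 discs:
  disc 1: 450 + 75 = 525
  disc 2: 200 + 175 + 125 = 500
  disc 3: 100 + 100 + 50 = 250
Every load is within 525 MB, so 3 discs suffice.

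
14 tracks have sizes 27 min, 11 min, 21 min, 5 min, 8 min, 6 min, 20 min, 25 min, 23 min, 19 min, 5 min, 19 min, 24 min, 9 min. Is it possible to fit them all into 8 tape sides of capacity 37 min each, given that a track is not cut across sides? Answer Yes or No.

Yes

A valid assignment using 8 tape sides:
  side 1: 27 + 9 = 36
  side 2: 25 + 11 = 36
  side 3: 24 + 8 + 5 = 37
  side 4: 23 + 6 + 5 = 34
  side 5: 21 = 21
  side 6: 20 = 20
  side 7: 19 = 19
  side 8: 19 = 19
Every load is within 37 min, so 8 tape sides suffice.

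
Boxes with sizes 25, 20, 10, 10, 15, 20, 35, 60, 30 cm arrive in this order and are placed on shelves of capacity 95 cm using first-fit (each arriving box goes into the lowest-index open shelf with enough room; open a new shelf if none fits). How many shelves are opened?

  25 → shelf 1 (new)  [load 25/95]
  20 → shelf 1  [load 45/95]
  10 → shelf 1  [load 55/95]
  10 → shelf 1  [load 65/95]
  15 → shelf 1  [load 80/95]
  20 → shelf 2 (new)  [load 20/95]
  35 → shelf 2  [load 55/95]
  60 → shelf 3 (new)  [load 60/95]
  30 → shelf 2  [load 85/95]
3 shelves opened.

3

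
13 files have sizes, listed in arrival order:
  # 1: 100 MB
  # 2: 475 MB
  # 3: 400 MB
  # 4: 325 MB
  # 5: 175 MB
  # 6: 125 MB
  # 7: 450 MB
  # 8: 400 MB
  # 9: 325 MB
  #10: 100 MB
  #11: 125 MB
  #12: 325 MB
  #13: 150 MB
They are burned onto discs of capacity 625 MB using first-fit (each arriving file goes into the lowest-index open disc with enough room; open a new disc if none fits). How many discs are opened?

7

  100 → disc 1 (new)  [load 100/625]
  475 → disc 1  [load 575/625]
  400 → disc 2 (new)  [load 400/625]
  325 → disc 3 (new)  [load 325/625]
  175 → disc 2  [load 575/625]
  125 → disc 3  [load 450/625]
  450 → disc 4 (new)  [load 450/625]
  400 → disc 5 (new)  [load 400/625]
  325 → disc 6 (new)  [load 325/625]
  100 → disc 3  [load 550/625]
  125 → disc 4  [load 575/625]
  325 → disc 7 (new)  [load 325/625]
  150 → disc 5  [load 550/625]
7 discs opened.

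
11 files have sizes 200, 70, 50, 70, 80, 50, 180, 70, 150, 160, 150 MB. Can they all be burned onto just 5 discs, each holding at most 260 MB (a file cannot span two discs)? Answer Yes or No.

No

Total = 1230 MB; ⌈1230/260⌉ = 5.
The bound of 5 does not rule out 5, but exhaustive search shows no assignment into 5 discs of capacity 260 MB exists — the minimum is 6.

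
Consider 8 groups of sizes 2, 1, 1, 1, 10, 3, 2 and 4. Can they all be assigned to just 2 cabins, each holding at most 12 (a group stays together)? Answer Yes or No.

Yes

A valid assignment using 2 cabins:
  cabin 1: 10 + 2 = 12
  cabin 2: 4 + 3 + 2 + 1 + 1 + 1 = 12
Every load is within 12, so 2 cabins suffice.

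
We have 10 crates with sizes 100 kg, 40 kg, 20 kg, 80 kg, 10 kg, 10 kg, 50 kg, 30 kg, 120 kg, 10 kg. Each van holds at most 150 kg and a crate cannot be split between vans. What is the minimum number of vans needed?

Total = 120 + 100 + 80 + 50 + 40 + 30 + 20 + 10 + 10 + 10 = 470 kg.
Lower bound: ⌈470/150⌉ = 4 vans.
A packing using 4 vans:
  van 1: 120 + 30 = 150
  van 2: 100 + 50 = 150
  van 3: 80 + 40 + 20 + 10 = 150
  van 4: 10 + 10 = 20
This matches the lower bound, so 4 is optimal.

4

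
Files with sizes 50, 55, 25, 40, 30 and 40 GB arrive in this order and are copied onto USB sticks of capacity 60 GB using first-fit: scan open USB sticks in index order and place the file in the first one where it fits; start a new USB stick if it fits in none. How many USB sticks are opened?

5

  50 → USB stick 1 (new)  [load 50/60]
  55 → USB stick 2 (new)  [load 55/60]
  25 → USB stick 3 (new)  [load 25/60]
  40 → USB stick 4 (new)  [load 40/60]
  30 → USB stick 3  [load 55/60]
  40 → USB stick 5 (new)  [load 40/60]
5 USB sticks opened.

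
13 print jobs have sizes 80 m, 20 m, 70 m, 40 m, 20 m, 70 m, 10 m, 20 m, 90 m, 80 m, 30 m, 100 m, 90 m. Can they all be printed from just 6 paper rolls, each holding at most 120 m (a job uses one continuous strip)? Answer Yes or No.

Total = 720 m; ⌈720/120⌉ = 6.
7 print jobs each exceed half the capacity and cannot share a roll, forcing at least 7 paper rolls.
At least 7 paper rolls are required, but only 6 are allowed.

No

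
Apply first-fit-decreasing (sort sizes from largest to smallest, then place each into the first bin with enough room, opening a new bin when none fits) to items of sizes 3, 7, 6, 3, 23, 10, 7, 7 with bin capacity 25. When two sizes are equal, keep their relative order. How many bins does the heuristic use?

Sorted descending: 23, 10, 7, 7, 7, 6, 3, 3.
  23 → bin 1 (new)  [load 23/25]
  10 → bin 2 (new)  [load 10/25]
  7 → bin 2  [load 17/25]
  7 → bin 2  [load 24/25]
  7 → bin 3 (new)  [load 7/25]
  6 → bin 3  [load 13/25]
  3 → bin 3  [load 16/25]
  3 → bin 3  [load 19/25]
3 bins opened.

3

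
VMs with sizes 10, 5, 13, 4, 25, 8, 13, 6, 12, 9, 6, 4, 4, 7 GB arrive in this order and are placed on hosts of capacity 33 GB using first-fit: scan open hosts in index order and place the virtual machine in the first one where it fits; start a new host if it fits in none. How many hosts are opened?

  10 → host 1 (new)  [load 10/33]
  5 → host 1  [load 15/33]
  13 → host 1  [load 28/33]
  4 → host 1  [load 32/33]
  25 → host 2 (new)  [load 25/33]
  8 → host 2  [load 33/33]
  13 → host 3 (new)  [load 13/33]
  6 → host 3  [load 19/33]
  12 → host 3  [load 31/33]
  9 → host 4 (new)  [load 9/33]
  6 → host 4  [load 15/33]
  4 → host 4  [load 19/33]
  4 → host 4  [load 23/33]
  7 → host 4  [load 30/33]
4 hosts opened.

4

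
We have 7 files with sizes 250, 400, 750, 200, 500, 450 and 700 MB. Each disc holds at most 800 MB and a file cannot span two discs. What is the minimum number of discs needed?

5

Total = 750 + 700 + 500 + 450 + 400 + 250 + 200 = 3250 MB.
Lower bound: ⌈3250/800⌉ = 5 discs.
A packing using 5 discs:
  disc 1: 750 = 750
  disc 2: 700 = 700
  disc 3: 500 + 250 = 750
  disc 4: 450 + 200 = 650
  disc 5: 400 = 400
This matches the lower bound, so 5 is optimal.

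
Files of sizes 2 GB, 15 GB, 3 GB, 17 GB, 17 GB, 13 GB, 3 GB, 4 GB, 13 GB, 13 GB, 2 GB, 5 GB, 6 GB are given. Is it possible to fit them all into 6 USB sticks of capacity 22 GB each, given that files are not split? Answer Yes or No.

Yes

A valid assignment using 6 USB sticks:
  USB stick 1: 17 + 5 = 22
  USB stick 2: 17 + 4 = 21
  USB stick 3: 15 + 6 = 21
  USB stick 4: 13 + 3 + 3 + 2 = 21
  USB stick 5: 13 + 2 = 15
  USB stick 6: 13 = 13
Every load is within 22 GB, so 6 USB sticks suffice.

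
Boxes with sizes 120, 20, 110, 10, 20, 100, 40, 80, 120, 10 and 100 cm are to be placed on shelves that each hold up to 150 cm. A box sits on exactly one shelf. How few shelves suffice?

6

Total = 120 + 120 + 110 + 100 + 100 + 80 + 40 + 20 + 20 + 10 + 10 = 730 cm.
Lower bound: ⌈730/150⌉ = 5 shelves.
Also, 6 boxes each exceed 75 cm, and no two of those can share a shelf, so at least 6 shelves are needed.
A packing using 6 shelves:
  shelf 1: 120 + 20 + 10 = 150
  shelf 2: 120 + 20 + 10 = 150
  shelf 3: 110 + 40 = 150
  shelf 4: 100 = 100
  shelf 5: 100 = 100
  shelf 6: 80 = 80
This matches the lower bound, so 6 is optimal.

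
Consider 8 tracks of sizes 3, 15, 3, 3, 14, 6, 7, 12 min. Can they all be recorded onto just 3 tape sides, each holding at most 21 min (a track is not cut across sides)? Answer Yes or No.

A valid assignment using 3 tape sides:
  side 1: 15 + 6 = 21
  side 2: 14 + 7 = 21
  side 3: 12 + 3 + 3 + 3 = 21
Every load is within 21 min, so 3 tape sides suffice.

Yes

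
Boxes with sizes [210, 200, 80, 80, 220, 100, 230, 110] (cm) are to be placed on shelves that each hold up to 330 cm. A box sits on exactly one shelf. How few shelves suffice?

4

Total = 230 + 220 + 210 + 200 + 110 + 100 + 80 + 80 = 1230 cm.
Lower bound: ⌈1230/330⌉ = 4 shelves.
A packing using 4 shelves:
  shelf 1: 230 + 100 = 330
  shelf 2: 220 + 110 = 330
  shelf 3: 210 + 80 = 290
  shelf 4: 200 + 80 = 280
This matches the lower bound, so 4 is optimal.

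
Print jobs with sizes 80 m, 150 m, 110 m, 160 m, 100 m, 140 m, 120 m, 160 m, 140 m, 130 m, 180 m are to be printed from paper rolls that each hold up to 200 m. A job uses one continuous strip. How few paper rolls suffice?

10

Total = 180 + 160 + 160 + 150 + 140 + 140 + 130 + 120 + 110 + 100 + 80 = 1470 m.
Lower bound: ⌈1470/200⌉ = 8 paper rolls.
Also, 9 print jobs each exceed 100 m, and no two of those can share a roll, so at least 9 paper rolls are needed.
A packing using 10 paper rolls:
  roll 1: 180 = 180
  roll 2: 160 = 160
  roll 3: 160 = 160
  roll 4: 150 = 150
  roll 5: 140 = 140
  roll 6: 140 = 140
  roll 7: 130 = 130
  roll 8: 120 + 80 = 200
  roll 9: 110 = 110
  roll 10: 100 = 100
No arrangement into 9 paper rolls stays within capacity, so 10 is optimal.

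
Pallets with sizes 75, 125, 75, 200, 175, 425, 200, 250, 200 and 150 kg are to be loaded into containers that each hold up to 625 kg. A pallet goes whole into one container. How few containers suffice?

Total = 425 + 250 + 200 + 200 + 200 + 175 + 150 + 125 + 75 + 75 = 1875 kg.
Lower bound: ⌈1875/625⌉ = 3 containers.
A packing using 3 containers:
  container 1: 425 + 200 = 625
  container 2: 250 + 200 + 175 = 625
  container 3: 200 + 150 + 125 + 75 + 75 = 625
This matches the lower bound, so 3 is optimal.

3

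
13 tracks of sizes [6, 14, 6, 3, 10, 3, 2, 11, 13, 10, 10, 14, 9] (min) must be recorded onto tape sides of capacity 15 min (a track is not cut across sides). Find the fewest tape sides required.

9

Total = 14 + 14 + 13 + 11 + 10 + 10 + 10 + 9 + 6 + 6 + 3 + 3 + 2 = 111 min.
Lower bound: ⌈111/15⌉ = 8 tape sides.
A packing using 9 tape sides:
  side 1: 14 = 14
  side 2: 14 = 14
  side 3: 13 + 2 = 15
  side 4: 11 + 3 = 14
  side 5: 10 + 3 = 13
  side 6: 10 = 10
  side 7: 10 = 10
  side 8: 9 + 6 = 15
  side 9: 6 = 6
No arrangement into 8 tape sides stays within capacity, so 9 is optimal.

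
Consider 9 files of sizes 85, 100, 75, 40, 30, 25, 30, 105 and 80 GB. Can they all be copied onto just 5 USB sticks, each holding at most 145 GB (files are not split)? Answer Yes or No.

A valid assignment using 5 USB sticks:
  USB stick 1: 105 + 40 = 145
  USB stick 2: 100 + 30 = 130
  USB stick 3: 85 + 30 + 25 = 140
  USB stick 4: 80 = 80
  USB stick 5: 75 = 75
Every load is within 145 GB, so 5 USB sticks suffice.

Yes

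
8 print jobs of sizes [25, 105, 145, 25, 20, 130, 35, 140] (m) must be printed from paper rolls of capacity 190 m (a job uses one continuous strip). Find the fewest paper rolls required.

4

Total = 145 + 140 + 130 + 105 + 35 + 25 + 25 + 20 = 625 m.
Lower bound: ⌈625/190⌉ = 4 paper rolls.
A packing using 4 paper rolls:
  roll 1: 145 + 35 = 180
  roll 2: 140 + 25 + 25 = 190
  roll 3: 130 + 20 = 150
  roll 4: 105 = 105
This matches the lower bound, so 4 is optimal.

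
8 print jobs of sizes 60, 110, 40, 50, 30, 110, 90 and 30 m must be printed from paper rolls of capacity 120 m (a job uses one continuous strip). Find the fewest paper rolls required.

Total = 110 + 110 + 90 + 60 + 50 + 40 + 30 + 30 = 520 m.
Lower bound: ⌈520/120⌉ = 5 paper rolls.
A packing using 5 paper rolls:
  roll 1: 110 = 110
  roll 2: 110 = 110
  roll 3: 90 + 30 = 120
  roll 4: 60 + 50 = 110
  roll 5: 40 + 30 = 70
This matches the lower bound, so 5 is optimal.

5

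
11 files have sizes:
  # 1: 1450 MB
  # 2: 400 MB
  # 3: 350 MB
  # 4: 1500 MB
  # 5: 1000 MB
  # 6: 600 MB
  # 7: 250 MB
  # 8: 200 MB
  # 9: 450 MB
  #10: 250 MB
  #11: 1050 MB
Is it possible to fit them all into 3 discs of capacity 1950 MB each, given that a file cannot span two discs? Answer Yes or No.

Total = 7500 MB; ⌈7500/1950⌉ = 4.
At least 4 discs are required, but only 3 are allowed.

No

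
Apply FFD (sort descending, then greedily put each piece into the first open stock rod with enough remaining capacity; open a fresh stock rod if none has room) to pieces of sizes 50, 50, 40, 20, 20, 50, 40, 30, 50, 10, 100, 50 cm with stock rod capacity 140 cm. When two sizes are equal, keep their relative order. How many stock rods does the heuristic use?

Sorted descending: 100, 50, 50, 50, 50, 50, 40, 40, 30, 20, 20, 10.
  100 → stock rod 1 (new)  [load 100/140]
  50 → stock rod 2 (new)  [load 50/140]
  50 → stock rod 2  [load 100/140]
  50 → stock rod 3 (new)  [load 50/140]
  50 → stock rod 3  [load 100/140]
  50 → stock rod 4 (new)  [load 50/140]
  40 → stock rod 1  [load 140/140]
  40 → stock rod 2  [load 140/140]
  30 → stock rod 3  [load 130/140]
  20 → stock rod 4  [load 70/140]
  20 → stock rod 4  [load 90/140]
  10 → stock rod 3  [load 140/140]
4 stock rods opened.

4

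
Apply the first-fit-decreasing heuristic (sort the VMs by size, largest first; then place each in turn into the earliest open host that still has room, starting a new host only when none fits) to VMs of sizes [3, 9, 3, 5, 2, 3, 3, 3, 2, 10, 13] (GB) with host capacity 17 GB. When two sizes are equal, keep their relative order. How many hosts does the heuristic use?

Sorted descending: 13, 10, 9, 5, 3, 3, 3, 3, 3, 2, 2.
  13 → host 1 (new)  [load 13/17]
  10 → host 2 (new)  [load 10/17]
  9 → host 3 (new)  [load 9/17]
  5 → host 2  [load 15/17]
  3 → host 1  [load 16/17]
  3 → host 3  [load 12/17]
  3 → host 3  [load 15/17]
  3 → host 4 (new)  [load 3/17]
  3 → host 4  [load 6/17]
  2 → host 2  [load 17/17]
  2 → host 3  [load 17/17]
4 hosts opened.

4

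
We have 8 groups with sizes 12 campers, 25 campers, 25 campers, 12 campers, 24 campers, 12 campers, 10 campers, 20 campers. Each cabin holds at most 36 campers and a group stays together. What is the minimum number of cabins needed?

Total = 25 + 25 + 24 + 20 + 12 + 12 + 12 + 10 = 140 campers.
Lower bound: ⌈140/36⌉ = 4 cabins.
A packing using 5 cabins:
  cabin 1: 25 + 10 = 35
  cabin 2: 25 = 25
  cabin 3: 24 + 12 = 36
  cabin 4: 20 + 12 = 32
  cabin 5: 12 = 12
No arrangement into 4 cabins stays within capacity, so 5 is optimal.

5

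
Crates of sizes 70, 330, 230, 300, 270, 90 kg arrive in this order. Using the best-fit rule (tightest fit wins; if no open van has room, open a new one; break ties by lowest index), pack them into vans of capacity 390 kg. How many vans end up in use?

  70 → van 1 (new)  [load 70/390]
  330 → van 2 (new)  [load 330/390]
  230 → van 1  [load 300/390]
  300 → van 3 (new)  [load 300/390]
  270 → van 4 (new)  [load 270/390]
  90 → van 1  [load 390/390]
4 vans opened.

4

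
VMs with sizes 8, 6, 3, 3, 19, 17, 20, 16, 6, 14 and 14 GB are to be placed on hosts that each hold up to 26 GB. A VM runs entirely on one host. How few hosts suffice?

6

Total = 20 + 19 + 17 + 16 + 14 + 14 + 8 + 6 + 6 + 3 + 3 = 126 GB.
Lower bound: ⌈126/26⌉ = 5 hosts.
Also, 6 VMs each exceed 13 GB, and no two of those can share a host, so at least 6 hosts are needed.
A packing using 6 hosts:
  host 1: 20 + 6 = 26
  host 2: 19 + 6 = 25
  host 3: 17 + 8 = 25
  host 4: 16 + 3 + 3 = 22
  host 5: 14 = 14
  host 6: 14 = 14
This matches the lower bound, so 6 is optimal.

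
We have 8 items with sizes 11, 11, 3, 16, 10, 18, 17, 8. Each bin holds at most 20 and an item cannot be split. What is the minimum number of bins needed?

Total = 18 + 17 + 16 + 11 + 11 + 10 + 8 + 3 = 94.
Lower bound: ⌈94/20⌉ = 5 bins.
A packing using 6 bins:
  bin 1: 18 = 18
  bin 2: 17 + 3 = 20
  bin 3: 16 = 16
  bin 4: 11 + 8 = 19
  bin 5: 11 = 11
  bin 6: 10 = 10
No arrangement into 5 bins stays within capacity, so 6 is optimal.

6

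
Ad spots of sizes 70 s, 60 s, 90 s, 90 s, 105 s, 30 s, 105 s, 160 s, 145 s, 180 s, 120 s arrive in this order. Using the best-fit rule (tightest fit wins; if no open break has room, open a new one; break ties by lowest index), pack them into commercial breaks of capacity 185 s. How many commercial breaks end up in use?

  70 → break 1 (new)  [load 70/185]
  60 → break 1  [load 130/185]
  90 → break 2 (new)  [load 90/185]
  90 → break 2  [load 180/185]
  105 → break 3 (new)  [load 105/185]
  30 → break 1  [load 160/185]
  105 → break 4 (new)  [load 105/185]
  160 → break 5 (new)  [load 160/185]
  145 → break 6 (new)  [load 145/185]
  180 → break 7 (new)  [load 180/185]
  120 → break 8 (new)  [load 120/185]
8 commercial breaks opened.

8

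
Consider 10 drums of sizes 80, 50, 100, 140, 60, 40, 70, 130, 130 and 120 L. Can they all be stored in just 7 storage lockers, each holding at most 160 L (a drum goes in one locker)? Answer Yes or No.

A valid assignment using 7 storage lockers:
  locker 1: 140 = 140
  locker 2: 130 = 130
  locker 3: 130 = 130
  locker 4: 120 + 40 = 160
  locker 5: 100 + 60 = 160
  locker 6: 80 + 70 = 150
  locker 7: 50 = 50
Every load is within 160 L, so 7 storage lockers suffice.

Yes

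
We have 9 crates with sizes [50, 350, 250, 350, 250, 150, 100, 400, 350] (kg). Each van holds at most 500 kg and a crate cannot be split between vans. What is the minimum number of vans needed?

5

Total = 400 + 350 + 350 + 350 + 250 + 250 + 150 + 100 + 50 = 2250 kg.
Lower bound: ⌈2250/500⌉ = 5 vans.
A packing using 5 vans:
  van 1: 400 + 100 = 500
  van 2: 350 + 150 = 500
  van 3: 350 + 50 = 400
  van 4: 350 = 350
  van 5: 250 + 250 = 500
This matches the lower bound, so 5 is optimal.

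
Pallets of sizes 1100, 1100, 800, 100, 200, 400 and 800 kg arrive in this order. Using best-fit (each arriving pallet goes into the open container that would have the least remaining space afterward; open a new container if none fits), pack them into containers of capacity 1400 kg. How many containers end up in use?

4

  1100 → container 1 (new)  [load 1100/1400]
  1100 → container 2 (new)  [load 1100/1400]
  800 → container 3 (new)  [load 800/1400]
  100 → container 1  [load 1200/1400]
  200 → container 1  [load 1400/1400]
  400 → container 3  [load 1200/1400]
  800 → container 4 (new)  [load 800/1400]
4 containers opened.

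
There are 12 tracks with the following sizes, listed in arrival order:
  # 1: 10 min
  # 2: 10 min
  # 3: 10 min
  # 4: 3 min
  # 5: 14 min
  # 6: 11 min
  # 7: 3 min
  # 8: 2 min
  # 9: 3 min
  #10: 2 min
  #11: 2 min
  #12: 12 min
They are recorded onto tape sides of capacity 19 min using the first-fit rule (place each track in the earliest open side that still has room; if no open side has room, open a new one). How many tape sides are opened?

  10 → side 1 (new)  [load 10/19]
  10 → side 2 (new)  [load 10/19]
  10 → side 3 (new)  [load 10/19]
  3 → side 1  [load 13/19]
  14 → side 4 (new)  [load 14/19]
  11 → side 5 (new)  [load 11/19]
  3 → side 1  [load 16/19]
  2 → side 1  [load 18/19]
  3 → side 2  [load 13/19]
  2 → side 2  [load 15/19]
  2 → side 2  [load 17/19]
  12 → side 6 (new)  [load 12/19]
6 tape sides opened.

6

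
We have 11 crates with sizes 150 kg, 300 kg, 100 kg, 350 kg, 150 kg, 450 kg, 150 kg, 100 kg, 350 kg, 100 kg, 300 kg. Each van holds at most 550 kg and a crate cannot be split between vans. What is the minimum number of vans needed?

5

Total = 450 + 350 + 350 + 300 + 300 + 150 + 150 + 150 + 100 + 100 + 100 = 2500 kg.
Lower bound: ⌈2500/550⌉ = 5 vans.
A packing using 5 vans:
  van 1: 450 + 100 = 550
  van 2: 350 + 150 = 500
  van 3: 350 + 150 = 500
  van 4: 300 + 150 + 100 = 550
  van 5: 300 + 100 = 400
This matches the lower bound, so 5 is optimal.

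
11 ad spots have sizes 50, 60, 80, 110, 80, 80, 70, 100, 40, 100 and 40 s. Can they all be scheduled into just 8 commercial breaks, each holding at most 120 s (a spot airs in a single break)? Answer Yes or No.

A valid assignment using 8 commercial breaks:
  break 1: 110 = 110
  break 2: 100 = 100
  break 3: 100 = 100
  break 4: 80 + 40 = 120
  break 5: 80 + 40 = 120
  break 6: 80 = 80
  break 7: 70 + 50 = 120
  break 8: 60 = 60
Every load is within 120 s, so 8 commercial breaks suffice.

Yes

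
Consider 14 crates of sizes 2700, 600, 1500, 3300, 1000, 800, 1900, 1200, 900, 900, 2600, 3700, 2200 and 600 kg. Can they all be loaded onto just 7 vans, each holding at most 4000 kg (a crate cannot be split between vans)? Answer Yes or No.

A valid assignment using 7 vans:
  van 1: 3700 = 3700
  van 2: 3300 + 600 = 3900
  van 3: 2700 + 1200 = 3900
  van 4: 2600 + 1000 = 3600
  van 5: 2200 + 1500 = 3700
  van 6: 1900 + 900 + 900 = 3700
  van 7: 800 + 600 = 1400
Every load is within 4000 kg, so 7 vans suffice.

Yes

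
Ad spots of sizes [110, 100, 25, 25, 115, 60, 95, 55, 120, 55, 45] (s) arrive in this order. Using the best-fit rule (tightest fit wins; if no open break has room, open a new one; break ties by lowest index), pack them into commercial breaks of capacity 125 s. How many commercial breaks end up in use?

8

  110 → break 1 (new)  [load 110/125]
  100 → break 2 (new)  [load 100/125]
  25 → break 2  [load 125/125]
  25 → break 3 (new)  [load 25/125]
  115 → break 4 (new)  [load 115/125]
  60 → break 3  [load 85/125]
  95 → break 5 (new)  [load 95/125]
  55 → break 6 (new)  [load 55/125]
  120 → break 7 (new)  [load 120/125]
  55 → break 6  [load 110/125]
  45 → break 8 (new)  [load 45/125]
8 commercial breaks opened.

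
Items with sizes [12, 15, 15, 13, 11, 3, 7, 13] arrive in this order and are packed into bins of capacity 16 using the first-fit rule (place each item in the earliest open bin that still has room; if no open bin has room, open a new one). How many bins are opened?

  12 → bin 1 (new)  [load 12/16]
  15 → bin 2 (new)  [load 15/16]
  15 → bin 3 (new)  [load 15/16]
  13 → bin 4 (new)  [load 13/16]
  11 → bin 5 (new)  [load 11/16]
  3 → bin 1  [load 15/16]
  7 → bin 6 (new)  [load 7/16]
  13 → bin 7 (new)  [load 13/16]
7 bins opened.

7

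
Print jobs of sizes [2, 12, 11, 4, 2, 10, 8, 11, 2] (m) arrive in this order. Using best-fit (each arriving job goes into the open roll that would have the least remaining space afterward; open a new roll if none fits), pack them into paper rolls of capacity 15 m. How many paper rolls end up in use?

5

  2 → roll 1 (new)  [load 2/15]
  12 → roll 1  [load 14/15]
  11 → roll 2 (new)  [load 11/15]
  4 → roll 2  [load 15/15]
  2 → roll 3 (new)  [load 2/15]
  10 → roll 3  [load 12/15]
  8 → roll 4 (new)  [load 8/15]
  11 → roll 5 (new)  [load 11/15]
  2 → roll 3  [load 14/15]
5 paper rolls opened.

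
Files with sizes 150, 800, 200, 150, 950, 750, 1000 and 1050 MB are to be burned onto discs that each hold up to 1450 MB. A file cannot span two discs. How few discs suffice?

5

Total = 1050 + 1000 + 950 + 800 + 750 + 200 + 150 + 150 = 5050 MB.
Lower bound: ⌈5050/1450⌉ = 4 discs.
Also, 5 files each exceed 725 MB, and no two of those can share a disc, so at least 5 discs are needed.
A packing using 5 discs:
  disc 1: 1050 + 200 + 150 = 1400
  disc 2: 1000 + 150 = 1150
  disc 3: 950 = 950
  disc 4: 800 = 800
  disc 5: 750 = 750
This matches the lower bound, so 5 is optimal.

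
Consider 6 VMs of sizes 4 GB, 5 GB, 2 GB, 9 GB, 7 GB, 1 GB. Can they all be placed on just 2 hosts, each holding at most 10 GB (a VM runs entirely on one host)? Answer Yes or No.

No

Total = 28 GB; ⌈28/10⌉ = 3.
At least 3 hosts are required, but only 2 are allowed.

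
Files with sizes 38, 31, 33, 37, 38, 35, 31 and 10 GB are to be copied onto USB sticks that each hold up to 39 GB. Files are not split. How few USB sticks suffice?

8

Total = 38 + 38 + 37 + 35 + 33 + 31 + 31 + 10 = 253 GB.
Lower bound: ⌈253/39⌉ = 7 USB sticks.
A packing using 8 USB sticks:
  USB stick 1: 38 = 38
  USB stick 2: 38 = 38
  USB stick 3: 37 = 37
  USB stick 4: 35 = 35
  USB stick 5: 33 = 33
  USB stick 6: 31 = 31
  USB stick 7: 31 = 31
  USB stick 8: 10 = 10
No arrangement into 7 USB sticks stays within capacity, so 8 is optimal.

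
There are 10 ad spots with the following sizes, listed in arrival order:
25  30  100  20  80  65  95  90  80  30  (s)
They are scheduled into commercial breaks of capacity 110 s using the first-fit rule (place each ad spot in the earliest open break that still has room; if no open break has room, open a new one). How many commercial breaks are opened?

7

  25 → break 1 (new)  [load 25/110]
  30 → break 1  [load 55/110]
  100 → break 2 (new)  [load 100/110]
  20 → break 1  [load 75/110]
  80 → break 3 (new)  [load 80/110]
  65 → break 4 (new)  [load 65/110]
  95 → break 5 (new)  [load 95/110]
  90 → break 6 (new)  [load 90/110]
  80 → break 7 (new)  [load 80/110]
  30 → break 1  [load 105/110]
7 commercial breaks opened.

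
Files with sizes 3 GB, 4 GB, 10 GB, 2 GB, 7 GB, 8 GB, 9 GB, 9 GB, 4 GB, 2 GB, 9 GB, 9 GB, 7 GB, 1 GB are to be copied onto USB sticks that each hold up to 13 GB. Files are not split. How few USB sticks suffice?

8

Total = 10 + 9 + 9 + 9 + 9 + 8 + 7 + 7 + 4 + 4 + 3 + 2 + 2 + 1 = 84 GB.
Lower bound: ⌈84/13⌉ = 7 USB sticks.
Also, 8 files each exceed 13/2 GB, and no two of those can share a USB stick, so at least 8 USB sticks are needed.
A packing using 8 USB sticks:
  USB stick 1: 10 + 3 = 13
  USB stick 2: 9 + 4 = 13
  USB stick 3: 9 + 4 = 13
  USB stick 4: 9 + 2 + 2 = 13
  USB stick 5: 9 + 1 = 10
  USB stick 6: 8 = 8
  USB stick 7: 7 = 7
  USB stick 8: 7 = 7
This matches the lower bound, so 8 is optimal.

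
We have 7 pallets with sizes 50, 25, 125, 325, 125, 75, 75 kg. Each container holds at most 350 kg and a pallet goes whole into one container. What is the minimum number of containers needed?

Total = 325 + 125 + 125 + 75 + 75 + 50 + 25 = 800 kg.
Lower bound: ⌈800/350⌉ = 3 containers.
A packing using 3 containers:
  container 1: 325 + 25 = 350
  container 2: 125 + 125 + 75 = 325
  container 3: 75 + 50 = 125
This matches the lower bound, so 3 is optimal.

3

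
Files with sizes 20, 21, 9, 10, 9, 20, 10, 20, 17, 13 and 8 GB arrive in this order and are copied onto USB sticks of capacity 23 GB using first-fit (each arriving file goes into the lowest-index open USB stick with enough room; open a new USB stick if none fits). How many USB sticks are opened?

  20 → USB stick 1 (new)  [load 20/23]
  21 → USB stick 2 (new)  [load 21/23]
  9 → USB stick 3 (new)  [load 9/23]
  10 → USB stick 3  [load 19/23]
  9 → USB stick 4 (new)  [load 9/23]
  20 → USB stick 5 (new)  [load 20/23]
  10 → USB stick 4  [load 19/23]
  20 → USB stick 6 (new)  [load 20/23]
  17 → USB stick 7 (new)  [load 17/23]
  13 → USB stick 8 (new)  [load 13/23]
  8 → USB stick 8  [load 21/23]
8 USB sticks opened.

8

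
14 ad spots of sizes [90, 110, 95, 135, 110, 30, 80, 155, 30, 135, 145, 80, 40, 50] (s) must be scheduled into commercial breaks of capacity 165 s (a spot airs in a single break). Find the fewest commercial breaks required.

Total = 155 + 145 + 135 + 135 + 110 + 110 + 95 + 90 + 80 + 80 + 50 + 40 + 30 + 30 = 1285 s.
Lower bound: ⌈1285/165⌉ = 8 commercial breaks.
A packing using 9 commercial breaks:
  break 1: 155 = 155
  break 2: 145 = 145
  break 3: 135 + 30 = 165
  break 4: 135 + 30 = 165
  break 5: 110 + 50 = 160
  break 6: 110 + 40 = 150
  break 7: 95 = 95
  break 8: 90 = 90
  break 9: 80 + 80 = 160
No arrangement into 8 commercial breaks stays within capacity, so 9 is optimal.

9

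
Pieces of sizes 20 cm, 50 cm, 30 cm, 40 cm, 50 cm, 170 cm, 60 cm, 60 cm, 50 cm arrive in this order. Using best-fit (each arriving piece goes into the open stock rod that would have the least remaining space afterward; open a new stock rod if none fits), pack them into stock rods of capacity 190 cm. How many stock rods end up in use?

  20 → stock rod 1 (new)  [load 20/190]
  50 → stock rod 1  [load 70/190]
  30 → stock rod 1  [load 100/190]
  40 → stock rod 1  [load 140/190]
  50 → stock rod 1  [load 190/190]
  170 → stock rod 2 (new)  [load 170/190]
  60 → stock rod 3 (new)  [load 60/190]
  60 → stock rod 3  [load 120/190]
  50 → stock rod 3  [load 170/190]
3 stock rods opened.

3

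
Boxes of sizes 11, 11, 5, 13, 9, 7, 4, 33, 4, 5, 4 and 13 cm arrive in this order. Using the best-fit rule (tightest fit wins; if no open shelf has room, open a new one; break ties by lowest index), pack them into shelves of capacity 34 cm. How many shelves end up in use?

  11 → shelf 1 (new)  [load 11/34]
  11 → shelf 1  [load 22/34]
  5 → shelf 1  [load 27/34]
  13 → shelf 2 (new)  [load 13/34]
  9 → shelf 2  [load 22/34]
  7 → shelf 1  [load 34/34]
  4 → shelf 2  [load 26/34]
  33 → shelf 3 (new)  [load 33/34]
  4 → shelf 2  [load 30/34]
  5 → shelf 4 (new)  [load 5/34]
  4 → shelf 2  [load 34/34]
  13 → shelf 4  [load 18/34]
4 shelves opened.

4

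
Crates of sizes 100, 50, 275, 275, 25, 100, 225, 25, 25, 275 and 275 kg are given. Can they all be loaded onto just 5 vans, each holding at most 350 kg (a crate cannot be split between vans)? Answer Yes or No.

Total = 1650 kg; ⌈1650/350⌉ = 5.
The bound of 5 does not rule out 5, but exhaustive search shows no assignment into 5 vans of capacity 350 kg exists — the minimum is 6.

No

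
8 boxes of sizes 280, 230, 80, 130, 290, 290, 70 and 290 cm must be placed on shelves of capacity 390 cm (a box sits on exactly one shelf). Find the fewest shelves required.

5

Total = 290 + 290 + 290 + 280 + 230 + 130 + 80 + 70 = 1660 cm.
Lower bound: ⌈1660/390⌉ = 5 shelves.
A packing using 5 shelves:
  shelf 1: 290 + 80 = 370
  shelf 2: 290 + 70 = 360
  shelf 3: 290 = 290
  shelf 4: 280 = 280
  shelf 5: 230 + 130 = 360
This matches the lower bound, so 5 is optimal.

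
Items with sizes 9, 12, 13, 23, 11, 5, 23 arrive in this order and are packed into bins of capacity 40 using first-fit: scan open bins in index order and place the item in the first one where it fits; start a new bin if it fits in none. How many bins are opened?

  9 → bin 1 (new)  [load 9/40]
  12 → bin 1  [load 21/40]
  13 → bin 1  [load 34/40]
  23 → bin 2 (new)  [load 23/40]
  11 → bin 2  [load 34/40]
  5 → bin 1  [load 39/40]
  23 → bin 3 (new)  [load 23/40]
3 bins opened.

3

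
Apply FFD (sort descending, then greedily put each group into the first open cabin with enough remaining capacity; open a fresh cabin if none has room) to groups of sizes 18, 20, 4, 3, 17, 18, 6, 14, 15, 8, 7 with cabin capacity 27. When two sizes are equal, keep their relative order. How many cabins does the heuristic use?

6

Sorted descending: 20, 18, 18, 17, 15, 14, 8, 7, 6, 4, 3.
  20 → cabin 1 (new)  [load 20/27]
  18 → cabin 2 (new)  [load 18/27]
  18 → cabin 3 (new)  [load 18/27]
  17 → cabin 4 (new)  [load 17/27]
  15 → cabin 5 (new)  [load 15/27]
  14 → cabin 6 (new)  [load 14/27]
  8 → cabin 2  [load 26/27]
  7 → cabin 1  [load 27/27]
  6 → cabin 3  [load 24/27]
  4 → cabin 4  [load 21/27]
  3 → cabin 3  [load 27/27]
6 cabins opened.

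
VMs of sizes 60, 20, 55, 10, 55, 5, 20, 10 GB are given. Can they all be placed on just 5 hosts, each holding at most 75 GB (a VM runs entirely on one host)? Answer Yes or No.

A valid assignment using 4 hosts:
  host 1: 60 + 10 + 5 = 75
  host 2: 55 + 20 = 75
  host 3: 55 + 20 = 75
  host 4: 10 = 10
That uses only 4 ≤ 5, so 5 hosts are enough.

Yes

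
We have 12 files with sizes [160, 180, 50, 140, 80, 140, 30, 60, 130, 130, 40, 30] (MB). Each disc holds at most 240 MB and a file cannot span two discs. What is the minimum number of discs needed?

Total = 180 + 160 + 140 + 140 + 130 + 130 + 80 + 60 + 50 + 40 + 30 + 30 = 1170 MB.
Lower bound: ⌈1170/240⌉ = 5 discs.
Also, 6 files each exceed 120 MB, and no two of those can share a disc, so at least 6 discs are needed.
A packing using 6 discs:
  disc 1: 180 + 60 = 240
  disc 2: 160 + 80 = 240
  disc 3: 140 + 50 + 40 = 230
  disc 4: 140 + 30 + 30 = 200
  disc 5: 130 = 130
  disc 6: 130 = 130
This matches the lower bound, so 6 is optimal.

6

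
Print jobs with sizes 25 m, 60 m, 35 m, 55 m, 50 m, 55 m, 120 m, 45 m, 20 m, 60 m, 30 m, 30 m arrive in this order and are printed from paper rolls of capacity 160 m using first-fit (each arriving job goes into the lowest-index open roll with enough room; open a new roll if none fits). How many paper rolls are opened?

4

  25 → roll 1 (new)  [load 25/160]
  60 → roll 1  [load 85/160]
  35 → roll 1  [load 120/160]
  55 → roll 2 (new)  [load 55/160]
  50 → roll 2  [load 105/160]
  55 → roll 2  [load 160/160]
  120 → roll 3 (new)  [load 120/160]
  45 → roll 4 (new)  [load 45/160]
  20 → roll 1  [load 140/160]
  60 → roll 4  [load 105/160]
  30 → roll 3  [load 150/160]
  30 → roll 4  [load 135/160]
4 paper rolls opened.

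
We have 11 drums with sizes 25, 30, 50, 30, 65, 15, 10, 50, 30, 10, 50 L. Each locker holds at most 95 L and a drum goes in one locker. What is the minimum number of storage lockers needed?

Total = 65 + 50 + 50 + 50 + 30 + 30 + 30 + 25 + 15 + 10 + 10 = 365 L.
Lower bound: ⌈365/95⌉ = 4 storage lockers.
A packing using 4 storage lockers:
  locker 1: 65 + 30 = 95
  locker 2: 50 + 30 + 15 = 95
  locker 3: 50 + 30 + 10 = 90
  locker 4: 50 + 25 + 10 = 85
This matches the lower bound, so 4 is optimal.

4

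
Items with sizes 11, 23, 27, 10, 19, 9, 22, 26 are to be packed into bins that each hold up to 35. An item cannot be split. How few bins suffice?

Total = 27 + 26 + 23 + 22 + 19 + 11 + 10 + 9 = 147.
Lower bound: ⌈147/35⌉ = 5 bins.
A packing using 5 bins:
  bin 1: 27 = 27
  bin 2: 26 + 9 = 35
  bin 3: 23 + 11 = 34
  bin 4: 22 + 10 = 32
  bin 5: 19 = 19
This matches the lower bound, so 5 is optimal.

5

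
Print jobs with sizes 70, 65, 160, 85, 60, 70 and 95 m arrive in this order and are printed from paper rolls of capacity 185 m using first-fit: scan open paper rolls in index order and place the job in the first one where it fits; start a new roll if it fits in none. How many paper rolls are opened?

  70 → roll 1 (new)  [load 70/185]
  65 → roll 1  [load 135/185]
  160 → roll 2 (new)  [load 160/185]
  85 → roll 3 (new)  [load 85/185]
  60 → roll 3  [load 145/185]
  70 → roll 4 (new)  [load 70/185]
  95 → roll 4  [load 165/185]
4 paper rolls opened.

4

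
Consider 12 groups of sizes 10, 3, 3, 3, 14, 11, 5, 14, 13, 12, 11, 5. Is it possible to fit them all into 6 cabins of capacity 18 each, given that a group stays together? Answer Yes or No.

Total = 104; ⌈104/18⌉ = 6.
7 groups each exceed half the capacity and cannot share a cabin, forcing at least 7 cabins.
At least 7 cabins are required, but only 6 are allowed.

No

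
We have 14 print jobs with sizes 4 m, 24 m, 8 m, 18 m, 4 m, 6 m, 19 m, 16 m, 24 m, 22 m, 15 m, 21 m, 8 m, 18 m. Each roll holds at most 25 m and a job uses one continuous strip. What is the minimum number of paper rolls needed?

9

Total = 24 + 24 + 22 + 21 + 19 + 18 + 18 + 16 + 15 + 8 + 8 + 6 + 4 + 4 = 207 m.
Lower bound: ⌈207/25⌉ = 9 paper rolls.
A packing using 9 paper rolls:
  roll 1: 24 = 24
  roll 2: 24 = 24
  roll 3: 22 = 22
  roll 4: 21 + 4 = 25
  roll 5: 19 + 6 = 25
  roll 6: 18 + 4 = 22
  roll 7: 18 = 18
  roll 8: 16 + 8 = 24
  roll 9: 15 + 8 = 23
This matches the lower bound, so 9 is optimal.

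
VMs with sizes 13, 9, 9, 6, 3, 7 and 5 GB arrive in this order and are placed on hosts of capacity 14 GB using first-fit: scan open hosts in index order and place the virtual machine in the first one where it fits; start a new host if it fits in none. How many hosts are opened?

  13 → host 1 (new)  [load 13/14]
  9 → host 2 (new)  [load 9/14]
  9 → host 3 (new)  [load 9/14]
  6 → host 4 (new)  [load 6/14]
  3 → host 2  [load 12/14]
  7 → host 4  [load 13/14]
  5 → host 3  [load 14/14]
4 hosts opened.

4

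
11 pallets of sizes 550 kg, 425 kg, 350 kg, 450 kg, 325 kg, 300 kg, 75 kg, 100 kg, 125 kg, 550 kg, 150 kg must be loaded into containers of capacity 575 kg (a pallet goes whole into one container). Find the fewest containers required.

Total = 550 + 550 + 450 + 425 + 350 + 325 + 300 + 150 + 125 + 100 + 75 = 3400 kg.
Lower bound: ⌈3400/575⌉ = 6 containers.
Also, 7 pallets each exceed 575/2 kg, and no two of those can share a container, so at least 7 containers are needed.
A packing using 7 containers:
  container 1: 550 = 550
  container 2: 550 = 550
  container 3: 450 + 125 = 575
  container 4: 425 + 150 = 575
  container 5: 350 + 100 + 75 = 525
  container 6: 325 = 325
  container 7: 300 = 300
This matches the lower bound, so 7 is optimal.

7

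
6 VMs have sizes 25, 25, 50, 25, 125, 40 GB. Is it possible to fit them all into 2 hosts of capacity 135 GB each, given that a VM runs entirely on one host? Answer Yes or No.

Total = 290 GB; ⌈290/135⌉ = 3.
At least 3 hosts are required, but only 2 are allowed.

No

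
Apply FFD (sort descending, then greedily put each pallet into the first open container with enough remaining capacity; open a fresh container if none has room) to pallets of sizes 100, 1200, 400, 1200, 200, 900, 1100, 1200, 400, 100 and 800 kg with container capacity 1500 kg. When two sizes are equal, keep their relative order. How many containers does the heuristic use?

Sorted descending: 1200, 1200, 1200, 1100, 900, 800, 400, 400, 200, 100, 100.
  1200 → container 1 (new)  [load 1200/1500]
  1200 → container 2 (new)  [load 1200/1500]
  1200 → container 3 (new)  [load 1200/1500]
  1100 → container 4 (new)  [load 1100/1500]
  900 → container 5 (new)  [load 900/1500]
  800 → container 6 (new)  [load 800/1500]
  400 → container 4  [load 1500/1500]
  400 → container 5  [load 1300/1500]
  200 → container 1  [load 1400/1500]
  100 → container 1  [load 1500/1500]
  100 → container 2  [load 1300/1500]
6 containers opened.

6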